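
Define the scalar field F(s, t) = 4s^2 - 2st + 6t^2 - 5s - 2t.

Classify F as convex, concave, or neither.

convex

F is quadratic, so its Hessian is the constant matrix H = [[8, -2], [-2, 12]].
det(H) = 92, tr(H) = 20.
det(H) > 0 and tr(H) > 0, so H is positive definite everywhere: convex.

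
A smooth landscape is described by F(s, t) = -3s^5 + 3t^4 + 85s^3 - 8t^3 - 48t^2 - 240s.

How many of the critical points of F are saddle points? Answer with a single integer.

F separates as a function of s plus a function of t, so ∇F=0 decouples.
∂F/∂s = -15(s - 4)(s - 1)(s + 1)(s + 4) = 0 at s ∈ {-4, -1, 1, 4}; ∂F/∂t = 12t(t - 4)(t + 2) = 0 at t ∈ {-2, 0, 4}.
The Hessian is diagonal: diag(F_ss, F_tt). Second derivatives: F_ss(-4)=1800, F_ss(-1)=-450, F_ss(1)=450, F_ss(4)=-1800; F_tt(-2)=144, F_tt(0)=-96, F_tt(4)=288.
Saddle points occur where the two diagonal entries have opposite signs: (-4, 0), (-1, -2), (-1, 4), (1, 0), (4, -2), (4, 4). Count: 6.

6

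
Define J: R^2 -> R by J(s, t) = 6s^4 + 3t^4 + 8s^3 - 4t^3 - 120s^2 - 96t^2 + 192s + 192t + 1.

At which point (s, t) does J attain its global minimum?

J(s,t) separates as P(s) + Q(t) + 1, so its minimum is min P + min Q + 1.
P'(s) = 24(s - 2)(s - 1)(s + 4) vanishes at s ∈ {-4, 1, 2}; Q'(t) = 12(t - 4)(t - 1)(t + 4) vanishes at t ∈ {-4, 1, 4}.
Local minima of P (where P''>0): P(-4)=-1664, P(2)=64. Local minima of Q: Q(-4)=-1280, Q(4)=-256.
So the global minimum of J is P(-4) + Q(-4) + 1 = -1664 − 1280 + 1 = -2943, attained at (-4, -4).

(-4, -4)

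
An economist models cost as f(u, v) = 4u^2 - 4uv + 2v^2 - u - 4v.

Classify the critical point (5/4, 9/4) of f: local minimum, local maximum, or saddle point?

The Hessian of f is constant: H = [[8, -4], [-4, 4]].
det(H) = 8·4 − (-4)² = 16.
det(H) > 0 and tr(H) = 12 > 0, so H is positive definite and the point is a local minimum.

local minimum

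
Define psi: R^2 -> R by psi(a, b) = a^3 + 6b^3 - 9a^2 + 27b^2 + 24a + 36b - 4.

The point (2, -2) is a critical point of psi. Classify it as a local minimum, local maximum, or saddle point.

The mixed partial ∂²psi/∂a∂b is 0, so the Hessian at any point is diag(psi_aa, psi_bb) = diag(6(a - 3), 18(2b + 3)).
At (2, -2): H = diag(-6, -18).
Both eigenvalues are negative, so H is negative definite: a local maximum.

local maximum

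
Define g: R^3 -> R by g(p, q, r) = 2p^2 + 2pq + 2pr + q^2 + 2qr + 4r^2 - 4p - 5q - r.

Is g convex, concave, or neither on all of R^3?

convex

g is quadratic, so its Hessian is the constant matrix H = [[4, 2, 2], [2, 2, 2], [2, 2, 8]].
Leading principal minors: 4, 4, 24.
All positive ⇒ H ≻ 0 ⇒ convex.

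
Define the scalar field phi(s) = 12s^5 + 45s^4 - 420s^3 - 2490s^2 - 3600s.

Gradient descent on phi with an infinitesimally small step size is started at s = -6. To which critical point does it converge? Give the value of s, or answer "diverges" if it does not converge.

diverges

phi'(s) = 60(s - 5)(s + 1)(s + 3)(s + 4), so phi'(-6) = 19800.
Gradient descent moves in the -phi' direction, i.e. s is decreasing.
There is no critical point below s=-6, and phi' keeps the same sign, so the iterate runs off to −∞.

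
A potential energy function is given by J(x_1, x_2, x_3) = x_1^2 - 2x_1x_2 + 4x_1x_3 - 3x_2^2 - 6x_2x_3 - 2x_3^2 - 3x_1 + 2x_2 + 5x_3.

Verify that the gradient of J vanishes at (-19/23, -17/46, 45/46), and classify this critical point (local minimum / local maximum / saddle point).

saddle point

∇J = (2x_1 - 2x_2 + 4x_3 - 3, -2x_1 - 6x_2 - 6x_3 + 2, 4x_1 - 6x_2 - 4x_3 + 5); substituting (-19/23, -17/46, 45/46) gives ∇J = (0, 0, 0), so (-19/23, -17/46, 45/46) is indeed a critical point.
The Hessian is constant: H = [[2, -2, 4], [-2, -6, -6], [4, -6, -4]].
Leading principal minors: Δ₁ = 2, Δ₂ = -16, Δ₃ = 184.
The minors fit neither the all-positive nor the alternating-sign pattern, so H is indefinite: a saddle point.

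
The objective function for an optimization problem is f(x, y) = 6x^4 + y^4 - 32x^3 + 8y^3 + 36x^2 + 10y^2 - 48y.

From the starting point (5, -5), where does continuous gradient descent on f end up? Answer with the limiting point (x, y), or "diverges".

(3, -4)

f is separable, so gradient descent decouples: x follows -∂f/∂x, y follows -∂f/∂y.
∂f/∂x = 24x(x - 3)(x - 1); at x=5 this is 960, so x decreases.
∂f/∂y = 4(y - 1)(y + 3)(y + 4); at y=-5 this is -48, so y increases.
x converges to its nearest critical value 3 (a local min of the x-part); y converges to -4. The iterate converges to (3, -4).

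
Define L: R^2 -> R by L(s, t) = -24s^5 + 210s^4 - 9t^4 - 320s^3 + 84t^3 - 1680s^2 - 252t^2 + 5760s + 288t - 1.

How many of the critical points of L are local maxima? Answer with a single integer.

L separates as a function of s plus a function of t, so ∇L=0 decouples.
∂L/∂s = -120(s - 4)(s - 3)(s - 2)(s + 2) = 0 at s ∈ {-2, 2, 3, 4}; ∂L/∂t = -36(t - 4)(t - 2)(t - 1) = 0 at t ∈ {1, 2, 4}.
The Hessian is diagonal: diag(L_ss, L_tt). Second derivatives: L_ss(-2)=14400, L_ss(2)=-960, L_ss(3)=600, L_ss(4)=-1440; L_tt(1)=-108, L_tt(2)=72, L_tt(4)=-216.
Local maxima occur where both diagonal entries negative: (2, 1), (2, 4), (4, 1), (4, 4). Count: 4.

4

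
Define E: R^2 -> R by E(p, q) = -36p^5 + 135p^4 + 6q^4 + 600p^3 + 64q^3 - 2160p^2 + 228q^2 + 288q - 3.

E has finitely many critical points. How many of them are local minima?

4

E separates as a function of p plus a function of q, so ∇E=0 decouples.
∂E/∂p = -180p(p - 4)(p - 2)(p + 3) = 0 at p ∈ {-3, 0, 2, 4}; ∂E/∂q = 24(q + 1)(q + 3)(q + 4) = 0 at q ∈ {-4, -3, -1}.
The Hessian is diagonal: diag(E_pp, E_qq). Second derivatives: E_pp(-3)=18900, E_pp(0)=-4320, E_pp(2)=3600, E_pp(4)=-10080; E_qq(-4)=72, E_qq(-3)=-48, E_qq(-1)=144.
Local minima occur where both diagonal entries positive: (-3, -4), (-3, -1), (2, -4), (2, -1). Count: 4.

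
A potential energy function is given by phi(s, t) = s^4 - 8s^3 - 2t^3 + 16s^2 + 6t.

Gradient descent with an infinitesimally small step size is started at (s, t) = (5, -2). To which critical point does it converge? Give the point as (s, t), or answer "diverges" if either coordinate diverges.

(4, -1)

phi is separable, so gradient descent decouples: s follows -∂phi/∂s, t follows -∂phi/∂t.
∂phi/∂s = 4s(s - 4)(s - 2); at s=5 this is 60, so s decreases.
∂phi/∂t = -6(t - 1)(t + 1); at t=-2 this is -18, so t increases.
s converges to its nearest critical value 4 (a local min of the s-part); t converges to -1. The iterate converges to (4, -1).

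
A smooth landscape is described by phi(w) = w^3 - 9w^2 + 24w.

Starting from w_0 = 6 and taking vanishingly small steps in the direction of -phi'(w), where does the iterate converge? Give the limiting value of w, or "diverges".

4

phi'(w) = 3(w - 4)(w - 2), so phi'(6) = 24.
Gradient descent moves in the -phi' direction, i.e. w is decreasing.
The nearest critical point in that direction is w = 4, where phi'' = 6 > 0 (a local minimum). The iterate converges there.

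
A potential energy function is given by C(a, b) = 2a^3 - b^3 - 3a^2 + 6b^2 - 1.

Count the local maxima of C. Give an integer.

C separates as a function of a plus a function of b, so ∇C=0 decouples.
∂C/∂a = 6a(a - 1) = 0 at a ∈ {0, 1}; ∂C/∂b = -3b(b - 4) = 0 at b ∈ {0, 4}.
The Hessian is diagonal: diag(C_aa, C_bb). Second derivatives: C_aa(0)=-6, C_aa(1)=6; C_bb(0)=12, C_bb(4)=-12.
Local maxima occur where both diagonal entries negative: (0, 4). Count: 1.

1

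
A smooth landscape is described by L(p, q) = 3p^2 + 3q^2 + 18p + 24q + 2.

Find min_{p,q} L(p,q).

L(p,q) separates as A(p) + B(q) + 2, so its minimum is min A + min B + 2.
A'(p) = 6p + 18 vanishes at p ∈ {-3}; B'(q) = 6q + 24 vanishes at q ∈ {-4}.
Local minima of A (where A''>0): A(-3)=-27. Local minima of B: B(-4)=-48.
So the global minimum of L is A(-3) + B(-4) + 2 = -27 − 48 + 2 = -73, attained at (-3, -4).

-73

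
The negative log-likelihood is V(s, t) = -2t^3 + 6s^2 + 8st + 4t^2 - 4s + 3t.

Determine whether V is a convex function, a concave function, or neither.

neither

The term -2t^3 is cubic, so the Hessian is not constant.
∂²V/∂t² = -12t + 8, which takes both signs as t varies (negative for sufficiently large t). A diagonal entry of the Hessian changing sign means the Hessian is neither positive- nor negative-semidefinite on all of R^2.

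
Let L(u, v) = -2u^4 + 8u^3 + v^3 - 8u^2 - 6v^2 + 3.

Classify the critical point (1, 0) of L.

saddle point

The mixed partial ∂²L/∂u∂v is 0, so the Hessian at any point is diag(L_uu, L_vv) = diag(8(-3u^2 + 6u - 2), 6(v - 2)).
At (1, 0): H = diag(8, -12).
The eigenvalues have opposite signs, so H is indefinite: a saddle point.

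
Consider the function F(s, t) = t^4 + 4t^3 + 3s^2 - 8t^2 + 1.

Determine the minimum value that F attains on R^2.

F(s,t) separates as P(s) + Q(t) + 1, so its minimum is min P + min Q + 1.
P'(s) = 6s vanishes at s ∈ {0}; Q'(t) = 4t(t - 1)(t + 4) vanishes at t ∈ {-4, 0, 1}.
Local minima of P (where P''>0): P(0)=0. Local minima of Q: Q(-4)=-128, Q(1)=-3.
So the global minimum of F is P(0) + Q(-4) + 1 = 0 − 128 + 1 = -127, attained at (0, -4).

-127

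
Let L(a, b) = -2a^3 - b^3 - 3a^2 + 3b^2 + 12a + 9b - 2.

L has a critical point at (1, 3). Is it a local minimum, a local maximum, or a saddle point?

local maximum

The mixed partial ∂²L/∂a∂b is 0, so the Hessian at any point is diag(L_aa, L_bb) = diag(-6(2a + 1), 6(-b + 1)).
At (1, 3): H = diag(-18, -12).
Both eigenvalues are negative, so H is negative definite: a local maximum.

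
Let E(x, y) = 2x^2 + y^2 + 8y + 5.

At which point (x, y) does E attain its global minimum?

E(x,y) separates as P(x) + Q(y) + 5, so its minimum is min P + min Q + 5.
P'(x) = 4x vanishes at x ∈ {0}; Q'(y) = 2y + 8 vanishes at y ∈ {-4}.
Local minima of P (where P''>0): P(0)=0. Local minima of Q: Q(-4)=-16.
So the global minimum of E is P(0) + Q(-4) + 5 = 0 − 16 + 5 = -11, attained at (0, -4).

(0, -4)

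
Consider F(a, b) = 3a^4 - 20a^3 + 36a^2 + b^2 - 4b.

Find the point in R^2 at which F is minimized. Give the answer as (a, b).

F(a,b) separates as P(a) + Q(b), so its minimum is min P + min Q.
P'(a) = 12a(a - 3)(a - 2) vanishes at a ∈ {0, 2, 3}; Q'(b) = 2b - 4 vanishes at b ∈ {2}.
Local minima of P (where P''>0): P(0)=0, P(3)=27. Local minima of Q: Q(2)=-4.
So the global minimum of F is P(0) + Q(2) = 0 − 4 = -4, attained at (0, 2).

(0, 2)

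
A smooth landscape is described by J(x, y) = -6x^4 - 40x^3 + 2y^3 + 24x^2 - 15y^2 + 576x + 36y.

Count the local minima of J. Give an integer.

J separates as a function of x plus a function of y, so ∇J=0 decouples.
∂J/∂x = -24(x - 2)(x + 3)(x + 4) = 0 at x ∈ {-4, -3, 2}; ∂J/∂y = 6(y - 3)(y - 2) = 0 at y ∈ {2, 3}.
The Hessian is diagonal: diag(J_xx, J_yy). Second derivatives: J_xx(-4)=-144, J_xx(-3)=120, J_xx(2)=-720; J_yy(2)=-6, J_yy(3)=6.
Local minima occur where both diagonal entries positive: (-3, 3). Count: 1.

1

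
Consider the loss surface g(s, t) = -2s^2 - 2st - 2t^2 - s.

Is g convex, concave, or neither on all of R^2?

g is quadratic, so its Hessian is the constant matrix H = [[-4, -2], [-2, -4]].
det(H) = 12, tr(H) = -8.
det(H) > 0 and tr(H) < 0, so H is negative definite everywhere: concave.

concave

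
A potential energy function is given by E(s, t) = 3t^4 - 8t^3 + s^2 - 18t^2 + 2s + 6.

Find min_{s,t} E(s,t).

E(s,t) separates as P(s) + Q(t) + 6, so its minimum is min P + min Q + 6.
P'(s) = 2s + 2 vanishes at s ∈ {-1}; Q'(t) = 12t(t - 3)(t + 1) vanishes at t ∈ {-1, 0, 3}.
Local minima of P (where P''>0): P(-1)=-1. Local minima of Q: Q(-1)=-7, Q(3)=-135.
So the global minimum of E is P(-1) + Q(3) + 6 = -1 − 135 + 6 = -130, attained at (-1, 3).

-130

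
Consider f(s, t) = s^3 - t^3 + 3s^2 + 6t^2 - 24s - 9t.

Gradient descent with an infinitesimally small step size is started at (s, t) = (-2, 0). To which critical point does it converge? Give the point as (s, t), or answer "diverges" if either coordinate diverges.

(2, 1)

f is separable, so gradient descent decouples: s follows -∂f/∂s, t follows -∂f/∂t.
∂f/∂s = 3(s - 2)(s + 4); at s=-2 this is -24, so s increases.
∂f/∂t = -3(t - 3)(t - 1); at t=0 this is -9, so t increases.
s converges to its nearest critical value 2 (a local min of the s-part); t converges to 1. The iterate converges to (2, 1).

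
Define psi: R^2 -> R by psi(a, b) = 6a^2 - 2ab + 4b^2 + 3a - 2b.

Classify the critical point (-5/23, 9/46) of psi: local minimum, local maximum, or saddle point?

The Hessian of psi is constant: H = [[12, -2], [-2, 8]].
det(H) = 12·8 − (-2)² = 92.
det(H) > 0 and tr(H) = 20 > 0, so H is positive definite and the point is a local minimum.

local minimum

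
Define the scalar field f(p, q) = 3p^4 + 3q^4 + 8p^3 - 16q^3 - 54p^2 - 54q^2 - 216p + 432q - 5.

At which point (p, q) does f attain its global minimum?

(3, -3)

f(p,q) separates as A(p) + B(q) − 5, so its minimum is min A + min B − 5.
A'(p) = 12(p - 3)(p + 2)(p + 3) vanishes at p ∈ {-3, -2, 3}; B'(q) = 12(q - 4)(q - 3)(q + 3) vanishes at q ∈ {-3, 3, 4}.
Local minima of A (where A''>0): A(-3)=189, A(3)=-675. Local minima of B: B(-3)=-1107, B(4)=608.
So the global minimum of f is A(3) + B(-3) − 5 = -675 − 1107 − 5 = -1787, attained at (3, -3).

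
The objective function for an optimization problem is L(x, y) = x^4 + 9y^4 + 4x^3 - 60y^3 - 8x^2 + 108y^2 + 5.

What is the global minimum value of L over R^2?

L(x,y) separates as P(x) + Q(y) + 5, so its minimum is min P + min Q + 5.
P'(x) = 4x(x - 1)(x + 4) vanishes at x ∈ {-4, 0, 1}; Q'(y) = 36y(y - 3)(y - 2) vanishes at y ∈ {0, 2, 3}.
Local minima of P (where P''>0): P(-4)=-128, P(1)=-3. Local minima of Q: Q(0)=0, Q(3)=81.
So the global minimum of L is P(-4) + Q(0) + 5 = -128 + 0 + 5 = -123, attained at (-4, 0).

-123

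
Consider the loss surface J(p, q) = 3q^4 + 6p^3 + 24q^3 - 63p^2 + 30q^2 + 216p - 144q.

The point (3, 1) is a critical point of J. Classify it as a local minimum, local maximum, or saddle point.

The mixed partial ∂²J/∂p∂q is 0, so the Hessian at any point is diag(J_pp, J_qq) = diag(18(2p - 7), 12(3q^2 + 12q + 5)).
At (3, 1): H = diag(-18, 240).
The eigenvalues have opposite signs, so H is indefinite: a saddle point.

saddle point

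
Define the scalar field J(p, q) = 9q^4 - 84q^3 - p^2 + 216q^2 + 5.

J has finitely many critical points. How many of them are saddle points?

2

J separates as a function of p plus a function of q, so ∇J=0 decouples.
∂J/∂p = -2p = 0 at p ∈ {0}; ∂J/∂q = 36q(q - 4)(q - 3) = 0 at q ∈ {0, 3, 4}.
The Hessian is diagonal: diag(J_pp, J_qq). Second derivatives: J_pp(0)=-2; J_qq(0)=432, J_qq(3)=-108, J_qq(4)=144.
Saddle points occur where the two diagonal entries have opposite signs: (0, 0), (0, 4). Count: 2.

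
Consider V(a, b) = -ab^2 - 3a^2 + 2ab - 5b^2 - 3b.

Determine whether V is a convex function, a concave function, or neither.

neither

The term -ab^2 is cubic, so the Hessian is not constant.
∂²V/∂b² = -2a - 10, which takes both signs as a varies (negative for sufficiently large a). A diagonal entry of the Hessian changing sign means the Hessian is neither positive- nor negative-semidefinite on all of R^2.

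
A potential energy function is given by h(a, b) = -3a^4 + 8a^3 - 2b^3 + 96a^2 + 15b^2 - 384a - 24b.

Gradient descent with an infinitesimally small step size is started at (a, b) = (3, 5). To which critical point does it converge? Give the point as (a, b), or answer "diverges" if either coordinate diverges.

h is separable, so gradient descent decouples: a follows -∂h/∂a, b follows -∂h/∂b.
∂h/∂a = -12(a - 4)(a - 2)(a + 4); at a=3 this is 84, so a decreases.
∂h/∂b = -6(b - 4)(b - 1); at b=5 this is -24, so b increases.
The b-coordinate has no critical point in that direction and runs off to infinity.

diverges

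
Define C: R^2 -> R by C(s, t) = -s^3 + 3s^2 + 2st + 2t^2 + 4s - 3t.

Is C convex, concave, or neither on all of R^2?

neither

The term -s^3 is cubic, so the Hessian is not constant.
∂²C/∂s² = -6s + 6, which takes both signs as s varies (negative for sufficiently large s). A diagonal entry of the Hessian changing sign means the Hessian is neither positive- nor negative-semidefinite on all of R^2.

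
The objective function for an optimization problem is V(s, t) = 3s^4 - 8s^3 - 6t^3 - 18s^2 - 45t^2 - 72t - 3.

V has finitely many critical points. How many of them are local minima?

V separates as a function of s plus a function of t, so ∇V=0 decouples.
∂V/∂s = 12s(s - 3)(s + 1) = 0 at s ∈ {-1, 0, 3}; ∂V/∂t = -18(t + 1)(t + 4) = 0 at t ∈ {-4, -1}.
The Hessian is diagonal: diag(V_ss, V_tt). Second derivatives: V_ss(-1)=48, V_ss(0)=-36, V_ss(3)=144; V_tt(-4)=54, V_tt(-1)=-54.
Local minima occur where both diagonal entries positive: (-1, -4), (3, -4). Count: 2.

2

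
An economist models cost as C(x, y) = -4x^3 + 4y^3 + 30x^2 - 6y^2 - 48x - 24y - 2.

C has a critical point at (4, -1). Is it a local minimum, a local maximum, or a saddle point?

local maximum

The mixed partial ∂²C/∂x∂y is 0, so the Hessian at any point is diag(C_xx, C_yy) = diag(12(-2x + 5), 12(2y - 1)).
At (4, -1): H = diag(-36, -36).
Both eigenvalues are negative, so H is negative definite: a local maximum.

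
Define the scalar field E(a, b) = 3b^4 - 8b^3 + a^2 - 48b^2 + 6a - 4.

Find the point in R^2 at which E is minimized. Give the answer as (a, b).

E(a,b) separates as P(a) + Q(b) − 4, so its minimum is min P + min Q − 4.
P'(a) = 2a + 6 vanishes at a ∈ {-3}; Q'(b) = 12b(b - 4)(b + 2) vanishes at b ∈ {-2, 0, 4}.
Local minima of P (where P''>0): P(-3)=-9. Local minima of Q: Q(-2)=-80, Q(4)=-512.
So the global minimum of E is P(-3) + Q(4) − 4 = -9 − 512 − 4 = -525, attained at (-3, 4).

(-3, 4)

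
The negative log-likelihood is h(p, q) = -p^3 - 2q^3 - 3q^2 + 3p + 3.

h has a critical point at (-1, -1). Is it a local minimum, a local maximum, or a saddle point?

local minimum

The mixed partial ∂²h/∂p∂q is 0, so the Hessian at any point is diag(h_pp, h_qq) = diag(-6p, -6(2q + 1)).
At (-1, -1): H = diag(6, 6).
Both eigenvalues are positive, so H is positive definite: a local minimum.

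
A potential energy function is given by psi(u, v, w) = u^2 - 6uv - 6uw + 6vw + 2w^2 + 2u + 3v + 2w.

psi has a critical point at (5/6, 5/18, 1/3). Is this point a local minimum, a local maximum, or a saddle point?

The Hessian is constant: H = [[2, -6, -6], [-6, 0, 6], [-6, 6, 4]].
Leading principal minors: Δ₁ = 2, Δ₂ = -36, Δ₃ = 216.
The minors fit neither the all-positive nor the alternating-sign pattern, so H is indefinite: a saddle point.

saddle point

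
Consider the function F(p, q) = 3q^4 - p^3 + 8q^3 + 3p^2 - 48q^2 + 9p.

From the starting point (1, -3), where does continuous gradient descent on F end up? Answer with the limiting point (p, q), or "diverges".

(-1, -4)

F is separable, so gradient descent decouples: p follows -∂F/∂p, q follows -∂F/∂q.
∂F/∂p = -3(p - 3)(p + 1); at p=1 this is 12, so p decreases.
∂F/∂q = 12q(q - 2)(q + 4); at q=-3 this is 180, so q decreases.
p converges to its nearest critical value -1 (a local min of the p-part); q converges to -4. The iterate converges to (-1, -4).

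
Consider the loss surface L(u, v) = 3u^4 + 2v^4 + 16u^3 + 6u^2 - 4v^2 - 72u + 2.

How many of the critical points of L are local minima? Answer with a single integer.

L separates as a function of u plus a function of v, so ∇L=0 decouples.
∂L/∂u = 12(u - 1)(u + 2)(u + 3) = 0 at u ∈ {-3, -2, 1}; ∂L/∂v = 8v(v - 1)(v + 1) = 0 at v ∈ {-1, 0, 1}.
The Hessian is diagonal: diag(L_uu, L_vv). Second derivatives: L_uu(-3)=48, L_uu(-2)=-36, L_uu(1)=144; L_vv(-1)=16, L_vv(0)=-8, L_vv(1)=16.
Local minima occur where both diagonal entries positive: (-3, -1), (-3, 1), (1, -1), (1, 1). Count: 4.

4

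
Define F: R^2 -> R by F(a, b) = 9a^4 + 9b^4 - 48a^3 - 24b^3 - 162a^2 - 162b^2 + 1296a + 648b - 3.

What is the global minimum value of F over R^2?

F(a,b) separates as P(a) + Q(b) − 3, so its minimum is min P + min Q − 3.
P'(a) = 36(a - 4)(a - 3)(a + 3) vanishes at a ∈ {-3, 3, 4}; Q'(b) = 36(b - 3)(b - 2)(b + 3) vanishes at b ∈ {-3, 2, 3}.
Local minima of P (where P''>0): P(-3)=-3321, P(4)=1824. Local minima of Q: Q(-3)=-2025, Q(3)=567.
So the global minimum of F is P(-3) + Q(-3) − 3 = -3321 − 2025 − 3 = -5349, attained at (-3, -3).

-5349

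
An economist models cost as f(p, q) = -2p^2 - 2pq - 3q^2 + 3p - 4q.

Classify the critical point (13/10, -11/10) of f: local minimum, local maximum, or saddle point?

local maximum

The Hessian of f is constant: H = [[-4, -2], [-2, -6]].
det(H) = (-4)·(-6) − (-2)² = 20.
det(H) > 0 and tr(H) = -10 < 0, so H is negative definite and the point is a local maximum.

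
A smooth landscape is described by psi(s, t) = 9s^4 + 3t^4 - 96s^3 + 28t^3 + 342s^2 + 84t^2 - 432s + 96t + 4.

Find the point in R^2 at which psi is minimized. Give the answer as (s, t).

(1, -4)

psi(s,t) separates as P(s) + Q(t) + 4, so its minimum is min P + min Q + 4.
P'(s) = 36(s - 4)(s - 3)(s - 1) vanishes at s ∈ {1, 3, 4}; Q'(t) = 12(t + 1)(t + 2)(t + 4) vanishes at t ∈ {-4, -2, -1}.
Local minima of P (where P''>0): P(1)=-177, P(4)=-96. Local minima of Q: Q(-4)=-64, Q(-1)=-37.
So the global minimum of psi is P(1) + Q(-4) + 4 = -177 − 64 + 4 = -237, attained at (1, -4).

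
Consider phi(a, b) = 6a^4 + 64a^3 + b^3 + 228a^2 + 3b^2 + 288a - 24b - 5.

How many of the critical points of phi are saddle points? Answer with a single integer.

phi separates as a function of a plus a function of b, so ∇phi=0 decouples.
∂phi/∂a = 24(a + 1)(a + 3)(a + 4) = 0 at a ∈ {-4, -3, -1}; ∂phi/∂b = 3(b - 2)(b + 4) = 0 at b ∈ {-4, 2}.
The Hessian is diagonal: diag(phi_aa, phi_bb). Second derivatives: phi_aa(-4)=72, phi_aa(-3)=-48, phi_aa(-1)=144; phi_bb(-4)=-18, phi_bb(2)=18.
Saddle points occur where the two diagonal entries have opposite signs: (-4, -4), (-3, 2), (-1, -4). Count: 3.

3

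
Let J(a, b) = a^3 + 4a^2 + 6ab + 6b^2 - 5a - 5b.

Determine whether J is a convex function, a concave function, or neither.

The term a^3 is cubic, so the Hessian is not constant.
∂²J/∂a² = 6a + 8, which takes both signs as a varies (negative for sufficiently negative a). A diagonal entry of the Hessian changing sign means the Hessian is neither positive- nor negative-semidefinite on all of R^2.

neither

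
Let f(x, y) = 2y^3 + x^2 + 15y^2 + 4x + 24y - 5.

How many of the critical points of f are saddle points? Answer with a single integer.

f separates as a function of x plus a function of y, so ∇f=0 decouples.
∂f/∂x = 2(x + 2) = 0 at x ∈ {-2}; ∂f/∂y = 6(y + 1)(y + 4) = 0 at y ∈ {-4, -1}.
The Hessian is diagonal: diag(f_xx, f_yy). Second derivatives: f_xx(-2)=2; f_yy(-4)=-18, f_yy(-1)=18.
Saddle points occur where the two diagonal entries have opposite signs: (-2, -4). Count: 1.

1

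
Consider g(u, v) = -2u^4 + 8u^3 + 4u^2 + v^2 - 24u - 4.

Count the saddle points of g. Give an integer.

2

g separates as a function of u plus a function of v, so ∇g=0 decouples.
∂g/∂u = -8(u - 3)(u - 1)(u + 1) = 0 at u ∈ {-1, 1, 3}; ∂g/∂v = 2v = 0 at v ∈ {0}.
The Hessian is diagonal: diag(g_uu, g_vv). Second derivatives: g_uu(-1)=-64, g_uu(1)=32, g_uu(3)=-64; g_vv(0)=2.
Saddle points occur where the two diagonal entries have opposite signs: (-1, 0), (3, 0). Count: 2.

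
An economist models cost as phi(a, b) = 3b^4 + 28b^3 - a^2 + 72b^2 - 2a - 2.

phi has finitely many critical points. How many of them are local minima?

0

phi separates as a function of a plus a function of b, so ∇phi=0 decouples.
∂phi/∂a = -2(a + 1) = 0 at a ∈ {-1}; ∂phi/∂b = 12b(b + 3)(b + 4) = 0 at b ∈ {-4, -3, 0}.
The Hessian is diagonal: diag(phi_aa, phi_bb). Second derivatives: phi_aa(-1)=-2; phi_bb(-4)=48, phi_bb(-3)=-36, phi_bb(0)=144.
Local minima occur where both diagonal entries positive: none. Count: 0.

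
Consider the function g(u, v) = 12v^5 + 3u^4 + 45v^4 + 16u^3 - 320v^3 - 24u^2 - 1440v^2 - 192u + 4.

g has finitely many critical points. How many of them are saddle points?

6

g separates as a function of u plus a function of v, so ∇g=0 decouples.
∂g/∂u = 12(u - 2)(u + 2)(u + 4) = 0 at u ∈ {-4, -2, 2}; ∂g/∂v = 60v(v - 4)(v + 3)(v + 4) = 0 at v ∈ {-4, -3, 0, 4}.
The Hessian is diagonal: diag(g_uu, g_vv). Second derivatives: g_uu(-4)=144, g_uu(-2)=-96, g_uu(2)=288; g_vv(-4)=-1920, g_vv(-3)=1260, g_vv(0)=-2880, g_vv(4)=13440.
Saddle points occur where the two diagonal entries have opposite signs: (-4, -4), (-4, 0), (-2, -3), (-2, 4), (2, -4), (2, 0). Count: 6.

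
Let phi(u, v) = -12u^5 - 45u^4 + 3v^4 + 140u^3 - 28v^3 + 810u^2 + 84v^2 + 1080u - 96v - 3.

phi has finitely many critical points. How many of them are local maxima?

phi separates as a function of u plus a function of v, so ∇phi=0 decouples.
∂phi/∂u = -60(u - 3)(u + 1)(u + 2)(u + 3) = 0 at u ∈ {-3, -2, -1, 3}; ∂phi/∂v = 12(v - 4)(v - 2)(v - 1) = 0 at v ∈ {1, 2, 4}.
The Hessian is diagonal: diag(phi_uu, phi_vv). Second derivatives: phi_uu(-3)=720, phi_uu(-2)=-300, phi_uu(-1)=480, phi_uu(3)=-7200; phi_vv(1)=36, phi_vv(2)=-24, phi_vv(4)=72.
Local maxima occur where both diagonal entries negative: (-2, 2), (3, 2). Count: 2.

2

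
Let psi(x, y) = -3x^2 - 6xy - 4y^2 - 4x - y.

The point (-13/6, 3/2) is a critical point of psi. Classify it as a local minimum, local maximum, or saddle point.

The Hessian of psi is constant: H = [[-6, -6], [-6, -8]].
det(H) = (-6)·(-8) − (-6)² = 12.
det(H) > 0 and tr(H) = -14 < 0, so H is negative definite and the point is a local maximum.

local maximum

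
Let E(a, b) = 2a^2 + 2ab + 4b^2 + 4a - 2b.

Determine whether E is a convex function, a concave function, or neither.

convex

E is quadratic, so its Hessian is the constant matrix H = [[4, 2], [2, 8]].
det(H) = 28, tr(H) = 12.
det(H) > 0 and tr(H) > 0, so H is positive definite everywhere: convex.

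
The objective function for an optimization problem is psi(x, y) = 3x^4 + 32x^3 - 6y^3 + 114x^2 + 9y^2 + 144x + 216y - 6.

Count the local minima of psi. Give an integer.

2

psi separates as a function of x plus a function of y, so ∇psi=0 decouples.
∂psi/∂x = 12(x + 1)(x + 3)(x + 4) = 0 at x ∈ {-4, -3, -1}; ∂psi/∂y = -18(y - 4)(y + 3) = 0 at y ∈ {-3, 4}.
The Hessian is diagonal: diag(psi_xx, psi_yy). Second derivatives: psi_xx(-4)=36, psi_xx(-3)=-24, psi_xx(-1)=72; psi_yy(-3)=126, psi_yy(4)=-126.
Local minima occur where both diagonal entries positive: (-4, -3), (-1, -3). Count: 2.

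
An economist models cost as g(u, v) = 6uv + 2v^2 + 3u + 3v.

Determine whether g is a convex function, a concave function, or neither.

g is quadratic, so its Hessian is the constant matrix H = [[0, 6], [6, 4]].
det(H) = -36, tr(H) = 4.
det(H) < 0, so H is indefinite: neither convex nor concave.

neither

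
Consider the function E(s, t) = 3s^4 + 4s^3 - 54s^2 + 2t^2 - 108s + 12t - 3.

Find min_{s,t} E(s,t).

-480

E(s,t) separates as P(s) + Q(t) − 3, so its minimum is min P + min Q − 3.
P'(s) = 12(s - 3)(s + 1)(s + 3) vanishes at s ∈ {-3, -1, 3}; Q'(t) = 4(t + 3) vanishes at t ∈ {-3}.
Local minima of P (where P''>0): P(-3)=-27, P(3)=-459. Local minima of Q: Q(-3)=-18.
So the global minimum of E is P(3) + Q(-3) − 3 = -459 − 18 − 3 = -480, attained at (3, -3).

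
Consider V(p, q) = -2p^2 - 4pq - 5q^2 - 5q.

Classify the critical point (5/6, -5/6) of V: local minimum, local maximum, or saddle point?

The Hessian of V is constant: H = [[-4, -4], [-4, -10]].
det(H) = (-4)·(-10) − (-4)² = 24.
det(H) > 0 and tr(H) = -14 < 0, so H is negative definite and the point is a local maximum.

local maximum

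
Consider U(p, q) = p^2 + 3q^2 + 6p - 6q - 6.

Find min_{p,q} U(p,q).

-18

U(p,q) separates as A(p) + B(q) − 6, so its minimum is min A + min B − 6.
A'(p) = 2p + 6 vanishes at p ∈ {-3}; B'(q) = 6q - 6 vanishes at q ∈ {1}.
Local minima of A (where A''>0): A(-3)=-9. Local minima of B: B(1)=-3.
So the global minimum of U is A(-3) + B(1) − 6 = -9 − 3 − 6 = -18, attained at (-3, 1).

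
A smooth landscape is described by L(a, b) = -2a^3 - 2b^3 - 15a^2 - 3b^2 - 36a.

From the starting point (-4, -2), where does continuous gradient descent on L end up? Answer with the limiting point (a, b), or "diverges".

(-3, -1)

L is separable, so gradient descent decouples: a follows -∂L/∂a, b follows -∂L/∂b.
∂L/∂a = -6(a + 2)(a + 3); at a=-4 this is -12, so a increases.
∂L/∂b = -6b(b + 1); at b=-2 this is -12, so b increases.
a converges to its nearest critical value -3 (a local min of the a-part); b converges to -1. The iterate converges to (-3, -1).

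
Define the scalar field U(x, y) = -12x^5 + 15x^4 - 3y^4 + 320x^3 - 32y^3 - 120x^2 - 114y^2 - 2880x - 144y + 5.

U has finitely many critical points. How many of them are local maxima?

U separates as a function of x plus a function of y, so ∇U=0 decouples.
∂U/∂x = -60(x - 4)(x - 2)(x + 2)(x + 3) = 0 at x ∈ {-3, -2, 2, 4}; ∂U/∂y = -12(y + 1)(y + 3)(y + 4) = 0 at y ∈ {-4, -3, -1}.
The Hessian is diagonal: diag(U_xx, U_yy). Second derivatives: U_xx(-3)=2100, U_xx(-2)=-1440, U_xx(2)=2400, U_xx(4)=-5040; U_yy(-4)=-36, U_yy(-3)=24, U_yy(-1)=-72.
Local maxima occur where both diagonal entries negative: (-2, -4), (-2, -1), (4, -4), (4, -1). Count: 4.

4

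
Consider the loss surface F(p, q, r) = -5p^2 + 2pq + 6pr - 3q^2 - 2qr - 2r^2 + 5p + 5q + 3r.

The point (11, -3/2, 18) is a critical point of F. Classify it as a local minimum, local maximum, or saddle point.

The Hessian is constant: H = [[-10, 2, 6], [2, -6, -2], [6, -2, -4]].
Leading principal minors: Δ₁ = -10, Δ₂ = 56, Δ₃ = -16.
The minors alternate sign starting negative (−, +, −), so H is negative definite: a local maximum.

local maximum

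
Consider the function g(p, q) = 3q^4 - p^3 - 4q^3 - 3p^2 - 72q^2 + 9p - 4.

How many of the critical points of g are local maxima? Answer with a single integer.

g separates as a function of p plus a function of q, so ∇g=0 decouples.
∂g/∂p = -3(p - 1)(p + 3) = 0 at p ∈ {-3, 1}; ∂g/∂q = 12q(q - 4)(q + 3) = 0 at q ∈ {-3, 0, 4}.
The Hessian is diagonal: diag(g_pp, g_qq). Second derivatives: g_pp(-3)=12, g_pp(1)=-12; g_qq(-3)=252, g_qq(0)=-144, g_qq(4)=336.
Local maxima occur where both diagonal entries negative: (1, 0). Count: 1.

1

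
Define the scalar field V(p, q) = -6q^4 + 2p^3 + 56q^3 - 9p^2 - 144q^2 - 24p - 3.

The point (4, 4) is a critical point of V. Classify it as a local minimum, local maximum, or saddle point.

The mixed partial ∂²V/∂p∂q is 0, so the Hessian at any point is diag(V_pp, V_qq) = diag(6(2p - 3), 24(-3q^2 + 14q - 12)).
At (4, 4): H = diag(30, -96).
The eigenvalues have opposite signs, so H is indefinite: a saddle point.

saddle point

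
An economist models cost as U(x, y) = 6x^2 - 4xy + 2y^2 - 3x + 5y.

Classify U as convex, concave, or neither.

convex

U is quadratic, so its Hessian is the constant matrix H = [[12, -4], [-4, 4]].
det(H) = 32, tr(H) = 16.
det(H) > 0 and tr(H) > 0, so H is positive definite everywhere: convex.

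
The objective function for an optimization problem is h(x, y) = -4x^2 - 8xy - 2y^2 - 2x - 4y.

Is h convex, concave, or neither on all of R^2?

h is quadratic, so its Hessian is the constant matrix H = [[-8, -8], [-8, -4]].
det(H) = -32, tr(H) = -12.
det(H) < 0, so H is indefinite: neither convex nor concave.

neither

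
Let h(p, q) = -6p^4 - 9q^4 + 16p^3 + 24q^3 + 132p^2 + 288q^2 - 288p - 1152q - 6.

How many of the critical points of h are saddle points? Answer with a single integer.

4

h separates as a function of p plus a function of q, so ∇h=0 decouples.
∂h/∂p = -24(p - 4)(p - 1)(p + 3) = 0 at p ∈ {-3, 1, 4}; ∂h/∂q = -36(q - 4)(q - 2)(q + 4) = 0 at q ∈ {-4, 2, 4}.
The Hessian is diagonal: diag(h_pp, h_qq). Second derivatives: h_pp(-3)=-672, h_pp(1)=288, h_pp(4)=-504; h_qq(-4)=-1728, h_qq(2)=432, h_qq(4)=-576.
Saddle points occur where the two diagonal entries have opposite signs: (-3, 2), (1, -4), (1, 4), (4, 2). Count: 4.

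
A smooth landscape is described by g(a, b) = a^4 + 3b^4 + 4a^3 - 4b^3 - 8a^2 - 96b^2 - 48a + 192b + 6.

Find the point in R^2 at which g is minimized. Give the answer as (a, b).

(2, -4)

g(a,b) separates as P(a) + Q(b) + 6, so its minimum is min P + min Q + 6.
P'(a) = 4(a - 2)(a + 2)(a + 3) vanishes at a ∈ {-3, -2, 2}; Q'(b) = 12(b - 4)(b - 1)(b + 4) vanishes at b ∈ {-4, 1, 4}.
Local minima of P (where P''>0): P(-3)=45, P(2)=-80. Local minima of Q: Q(-4)=-1280, Q(4)=-256.
So the global minimum of g is P(2) + Q(-4) + 6 = -80 − 1280 + 6 = -1354, attained at (2, -4).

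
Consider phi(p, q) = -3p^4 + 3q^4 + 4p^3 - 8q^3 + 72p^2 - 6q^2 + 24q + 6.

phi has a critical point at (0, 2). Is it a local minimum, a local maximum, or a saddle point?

The mixed partial ∂²phi/∂p∂q is 0, so the Hessian at any point is diag(phi_pp, phi_qq) = diag(12(-3p^2 + 2p + 12), 12(3q^2 - 4q - 1)).
At (0, 2): H = diag(144, 36).
Both eigenvalues are positive, so H is positive definite: a local minimum.

local minimum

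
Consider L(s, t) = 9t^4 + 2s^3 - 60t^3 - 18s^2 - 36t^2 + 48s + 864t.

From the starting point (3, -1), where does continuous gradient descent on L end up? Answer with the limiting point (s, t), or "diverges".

(4, -2)

L is separable, so gradient descent decouples: s follows -∂L/∂s, t follows -∂L/∂t.
∂L/∂s = 6(s - 4)(s - 2); at s=3 this is -6, so s increases.
∂L/∂t = 36(t - 4)(t - 3)(t + 2); at t=-1 this is 720, so t decreases.
s converges to its nearest critical value 4 (a local min of the s-part); t converges to -2. The iterate converges to (4, -2).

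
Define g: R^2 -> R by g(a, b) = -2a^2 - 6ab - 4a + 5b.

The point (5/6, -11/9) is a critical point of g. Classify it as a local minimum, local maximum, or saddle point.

saddle point

The Hessian of g is constant: H = [[-4, -6], [-6, 0]].
det(H) = (-4)·0 − (-6)² = -36.
Since det(H) < 0, H is indefinite and the critical point is a saddle point.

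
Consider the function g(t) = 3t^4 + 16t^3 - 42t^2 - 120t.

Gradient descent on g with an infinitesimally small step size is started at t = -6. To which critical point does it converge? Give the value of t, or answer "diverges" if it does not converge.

-5

g'(t) = 12(t - 2)(t + 1)(t + 5), so g'(-6) = -480.
Gradient descent moves in the -g' direction, i.e. t is increasing.
The nearest critical point in that direction is t = -5, where g'' = 336 > 0 (a local minimum). The iterate converges there.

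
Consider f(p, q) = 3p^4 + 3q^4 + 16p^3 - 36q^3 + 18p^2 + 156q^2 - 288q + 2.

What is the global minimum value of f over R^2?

-217

f(p,q) separates as A(p) + B(q) + 2, so its minimum is min A + min B + 2.
A'(p) = 12p(p + 1)(p + 3) vanishes at p ∈ {-3, -1, 0}; B'(q) = 12(q - 4)(q - 3)(q - 2) vanishes at q ∈ {2, 3, 4}.
Local minima of A (where A''>0): A(-3)=-27, A(0)=0. Local minima of B: B(2)=-192, B(4)=-192.
So the global minimum of f is A(-3) + B(2) + 2 = -27 − 192 + 2 = -217, attained at (-3, 2).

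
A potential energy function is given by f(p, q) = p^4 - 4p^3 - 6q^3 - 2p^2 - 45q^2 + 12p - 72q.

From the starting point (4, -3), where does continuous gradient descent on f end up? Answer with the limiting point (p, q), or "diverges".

f is separable, so gradient descent decouples: p follows -∂f/∂p, q follows -∂f/∂q.
∂f/∂p = 4(p - 3)(p - 1)(p + 1); at p=4 this is 60, so p decreases.
∂f/∂q = -18(q + 1)(q + 4); at q=-3 this is 36, so q decreases.
p converges to its nearest critical value 3 (a local min of the p-part); q converges to -4. The iterate converges to (3, -4).

(3, -4)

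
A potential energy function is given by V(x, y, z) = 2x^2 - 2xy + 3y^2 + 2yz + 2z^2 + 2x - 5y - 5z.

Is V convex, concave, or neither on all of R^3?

convex

V is quadratic, so its Hessian is the constant matrix H = [[4, -2, 0], [-2, 6, 2], [0, 2, 4]].
Leading principal minors: 4, 20, 64.
All positive ⇒ H ≻ 0 ⇒ convex.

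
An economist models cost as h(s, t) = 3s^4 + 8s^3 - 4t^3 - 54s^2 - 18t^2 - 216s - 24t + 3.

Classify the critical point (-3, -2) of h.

The mixed partial ∂²h/∂s∂t is 0, so the Hessian at any point is diag(h_ss, h_tt) = diag(12(3s^2 + 4s - 9), -12(2t + 3)).
At (-3, -2): H = diag(72, 12).
Both eigenvalues are positive, so H is positive definite: a local minimum.

local minimum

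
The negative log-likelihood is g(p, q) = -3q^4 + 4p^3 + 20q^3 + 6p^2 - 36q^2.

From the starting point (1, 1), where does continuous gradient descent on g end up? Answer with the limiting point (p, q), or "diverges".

(0, 2)

g is separable, so gradient descent decouples: p follows -∂g/∂p, q follows -∂g/∂q.
∂g/∂p = 12p(p + 1); at p=1 this is 24, so p decreases.
∂g/∂q = -12q(q - 3)(q - 2); at q=1 this is -24, so q increases.
p converges to its nearest critical value 0 (a local min of the p-part); q converges to 2. The iterate converges to (0, 2).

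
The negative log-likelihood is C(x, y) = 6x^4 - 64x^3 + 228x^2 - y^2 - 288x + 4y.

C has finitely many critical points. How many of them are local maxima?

C separates as a function of x plus a function of y, so ∇C=0 decouples.
∂C/∂x = 24(x - 4)(x - 3)(x - 1) = 0 at x ∈ {1, 3, 4}; ∂C/∂y = -2(y - 2) = 0 at y ∈ {2}.
The Hessian is diagonal: diag(C_xx, C_yy). Second derivatives: C_xx(1)=144, C_xx(3)=-48, C_xx(4)=72; C_yy(2)=-2.
Local maxima occur where both diagonal entries negative: (3, 2). Count: 1.

1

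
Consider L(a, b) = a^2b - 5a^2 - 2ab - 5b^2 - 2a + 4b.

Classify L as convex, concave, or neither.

The term a^2b is cubic, so the Hessian is not constant.
∂²L/∂a² = 2b - 10, which takes both signs as b varies (negative for sufficiently negative b). A diagonal entry of the Hessian changing sign means the Hessian is neither positive- nor negative-semidefinite on all of R^2.

neither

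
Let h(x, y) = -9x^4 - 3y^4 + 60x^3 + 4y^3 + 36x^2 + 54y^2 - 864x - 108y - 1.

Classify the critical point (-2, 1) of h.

The mixed partial ∂²h/∂x∂y is 0, so the Hessian at any point is diag(h_xx, h_yy) = diag(36(-3x^2 + 10x + 2), 12(-3y^2 + 2y + 9)).
At (-2, 1): H = diag(-1080, 96).
The eigenvalues have opposite signs, so H is indefinite: a saddle point.

saddle point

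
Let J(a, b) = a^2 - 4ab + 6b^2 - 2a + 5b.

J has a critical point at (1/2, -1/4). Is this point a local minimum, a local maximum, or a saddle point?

local minimum

The Hessian of J is constant: H = [[2, -4], [-4, 12]].
det(H) = 2·12 − (-4)² = 8.
det(H) > 0 and tr(H) = 14 > 0, so H is positive definite and the point is a local minimum.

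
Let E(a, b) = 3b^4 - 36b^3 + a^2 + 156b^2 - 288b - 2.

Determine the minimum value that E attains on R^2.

-194

E(a,b) separates as P(a) + Q(b) − 2, so its minimum is min P + min Q − 2.
P'(a) = 2a vanishes at a ∈ {0}; Q'(b) = 12(b - 4)(b - 3)(b - 2) vanishes at b ∈ {2, 3, 4}.
Local minima of P (where P''>0): P(0)=0. Local minima of Q: Q(2)=-192, Q(4)=-192.
So the global minimum of E is P(0) + Q(2) − 2 = 0 − 192 − 2 = -194, attained at (0, 2).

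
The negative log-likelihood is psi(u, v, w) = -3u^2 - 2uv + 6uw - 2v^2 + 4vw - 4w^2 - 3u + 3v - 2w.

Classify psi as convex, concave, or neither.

concave

psi is quadratic, so its Hessian is the constant matrix H = [[-6, -2, 6], [-2, -4, 4], [6, 4, -8]].
Leading principal minors: -6, 20, -16.
Signs alternate −, +, − ⇒ H ≺ 0 ⇒ concave.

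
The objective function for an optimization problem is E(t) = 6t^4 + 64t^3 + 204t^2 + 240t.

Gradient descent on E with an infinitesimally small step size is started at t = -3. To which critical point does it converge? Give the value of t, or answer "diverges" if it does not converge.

E'(t) = 24(t + 1)(t + 2)(t + 5), so E'(-3) = 96.
Gradient descent moves in the -E' direction, i.e. t is decreasing.
The nearest critical point in that direction is t = -5, where E'' = 288 > 0 (a local minimum). The iterate converges there.

-5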